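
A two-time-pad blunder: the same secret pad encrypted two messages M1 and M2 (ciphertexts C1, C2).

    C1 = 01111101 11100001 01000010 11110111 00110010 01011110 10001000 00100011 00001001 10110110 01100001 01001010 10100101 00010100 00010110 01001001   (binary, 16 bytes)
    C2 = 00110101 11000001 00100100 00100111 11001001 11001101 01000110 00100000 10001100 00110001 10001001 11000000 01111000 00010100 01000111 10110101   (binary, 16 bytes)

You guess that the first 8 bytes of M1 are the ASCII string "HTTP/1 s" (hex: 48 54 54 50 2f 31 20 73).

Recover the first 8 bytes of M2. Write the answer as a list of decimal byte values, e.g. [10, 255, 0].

[0, 116, 50, 128, 212, 162, 238, 112]

First, C1 ⊕ C2 = (M1 ⊕ K) ⊕ (M2 ⊕ K) = M1 ⊕ M2, so the key drops out. Then M2 = (M1 ⊕ M2) ⊕ M1 over the first 8 bytes.
byte 0: (7d ^ 35) ^ 48 = 48 ^ 48 = 00
byte 1: (e1 ^ c1) ^ 54 = 20 ^ 54 = 74
byte 2: (42 ^ 24) ^ 54 = 66 ^ 54 = 32
byte 3: (f7 ^ 27) ^ 50 = d0 ^ 50 = 80
byte 4: (32 ^ c9) ^ 2f = fb ^ 2f = d4
byte 5: (5e ^ cd) ^ 31 = 93 ^ 31 = a2
byte 6: (88 ^ 46) ^ 20 = ce ^ 20 = ee
byte 7: (23 ^ 20) ^ 73 = 03 ^ 73 = 70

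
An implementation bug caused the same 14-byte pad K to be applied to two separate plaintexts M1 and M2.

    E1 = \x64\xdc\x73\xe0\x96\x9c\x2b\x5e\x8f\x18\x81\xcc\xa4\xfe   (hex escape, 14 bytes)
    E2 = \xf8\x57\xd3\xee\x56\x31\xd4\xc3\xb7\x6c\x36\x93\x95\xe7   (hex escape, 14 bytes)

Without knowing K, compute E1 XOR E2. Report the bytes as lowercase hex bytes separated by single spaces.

E1 ⊕ E2 = (M1 ⊕ K) ⊕ (M2 ⊕ K) = M1 ⊕ M2 — the shared key cancels under XOR.
byte 0: 100 ^ 248 = 156
byte 1: 220 ^  87 = 139
byte 2: 115 ^ 211 = 160
byte 3: 224 ^ 238 =  14
byte 4: 150 ^  86 = 192
byte 5: 156 ^  49 = 173
byte 6:  43 ^ 212 = 255
byte 7:  94 ^ 195 = 157
byte 8: 143 ^ 183 =  56
byte 9:  24 ^ 108 = 116
byte 10: 129 ^  54 = 183
byte 11: 204 ^ 147 =  95
byte 12: 164 ^ 149 =  49
byte 13: 254 ^ 231 =  25

9c 8b a0 0e c0 ad ff 9d 38 74 b7 5f 31 19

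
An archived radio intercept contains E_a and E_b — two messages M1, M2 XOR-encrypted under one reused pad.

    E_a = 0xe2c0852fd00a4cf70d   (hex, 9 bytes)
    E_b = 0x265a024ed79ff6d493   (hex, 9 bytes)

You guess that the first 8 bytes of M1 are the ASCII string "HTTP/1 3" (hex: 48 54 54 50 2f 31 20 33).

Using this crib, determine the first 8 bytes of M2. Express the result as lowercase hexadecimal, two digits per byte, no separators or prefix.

First, E_a ⊕ E_b = (M1 ⊕ K) ⊕ (M2 ⊕ K) = M1 ⊕ M2, so the key drops out. Then M2 = (M1 ⊕ M2) ⊕ M1 over the first 8 bytes.
byte 0: (e2 xor 26) xor 48 = c4 xor 48 = 8c
byte 1: (c0 xor 5a) xor 54 = 9a xor 54 = ce
byte 2: (85 xor 02) xor 54 = 87 xor 54 = d3
byte 3: (2f xor 4e) xor 50 = 61 xor 50 = 31
byte 4: (d0 xor d7) xor 2f = 07 xor 2f = 28
byte 5: (0a xor 9f) xor 31 = 95 xor 31 = a4
byte 6: (4c xor f6) xor 20 = ba xor 20 = 9a
byte 7: (f7 xor d4) xor 33 = 23 xor 33 = 10

8cced33128a49a10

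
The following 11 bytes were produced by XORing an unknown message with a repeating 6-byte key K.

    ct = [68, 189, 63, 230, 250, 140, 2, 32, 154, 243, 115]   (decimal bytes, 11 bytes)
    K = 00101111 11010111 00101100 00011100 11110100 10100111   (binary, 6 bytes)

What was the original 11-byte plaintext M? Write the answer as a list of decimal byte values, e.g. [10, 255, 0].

[107, 106, 19, 250, 14, 43, 45, 247, 182, 239, 135]

The 6-byte key repeats, so the effective keystream is 2f d7 2c 1c f4 a7 2f d7 2c 1c f4.
byte 0: 44 XOR 2f = 6b
byte 1: bd XOR d7 = 6a
byte 2: 3f XOR 2c = 13
byte 3: e6 XOR 1c = fa
byte 4: fa XOR f4 = 0e
byte 5: 8c XOR a7 = 2b
byte 6: 02 XOR 2f = 2d
byte 7: 20 XOR d7 = f7
byte 8: 9a XOR 2c = b6
byte 9: f3 XOR 1c = ef
byte 10: 73 XOR f4 = 87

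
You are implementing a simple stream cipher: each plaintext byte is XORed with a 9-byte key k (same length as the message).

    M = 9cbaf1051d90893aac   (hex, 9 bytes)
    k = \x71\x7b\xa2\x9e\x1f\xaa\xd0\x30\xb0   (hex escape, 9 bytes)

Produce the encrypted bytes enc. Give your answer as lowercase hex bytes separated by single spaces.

XOR is its own inverse, so applying the key byte-wise gives the result directly.
10011100 xor 01110001 = 11101101
10111010 xor 01111011 = 11000001
11110001 xor 10100010 = 01010011
00000101 xor 10011110 = 10011011
00011101 xor 00011111 = 00000010
10010000 xor 10101010 = 00111010
10001001 xor 11010000 = 01011001
00111010 xor 00110000 = 00001010
10101100 xor 10110000 = 00011100

ed c1 53 9b 02 3a 59 0a 1c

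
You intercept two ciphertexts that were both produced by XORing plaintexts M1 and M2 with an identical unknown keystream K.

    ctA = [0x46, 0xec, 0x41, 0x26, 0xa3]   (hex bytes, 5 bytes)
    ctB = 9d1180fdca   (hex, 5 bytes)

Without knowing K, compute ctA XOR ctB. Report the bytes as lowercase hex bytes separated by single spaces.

db fd c1 db 69

ctA ⊕ ctB = (M1 ⊕ K) ⊕ (M2 ⊕ K) = M1 ⊕ M2 — the shared key cancels under XOR.
byte 0: 46 xor 9d = db
byte 1: ec xor 11 = fd
byte 2: 41 xor 80 = c1
byte 3: 26 xor fd = db
byte 4: a3 xor ca = 69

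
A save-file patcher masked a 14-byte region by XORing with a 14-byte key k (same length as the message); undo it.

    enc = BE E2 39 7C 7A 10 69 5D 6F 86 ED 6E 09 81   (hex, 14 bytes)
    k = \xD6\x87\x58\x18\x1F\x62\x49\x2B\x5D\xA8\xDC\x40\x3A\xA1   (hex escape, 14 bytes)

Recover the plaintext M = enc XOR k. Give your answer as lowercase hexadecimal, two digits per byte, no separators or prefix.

6865616465722076322e312e3320

190 ^ 214 = 104
226 ^ 135 = 101
 57 ^  88 =  97
124 ^  24 = 100
122 ^  31 = 101
 16 ^  98 = 114
105 ^  73 =  32
 93 ^  43 = 118
111 ^  93 =  50
134 ^ 168 =  46
237 ^ 220 =  49
110 ^  64 =  46
  9 ^  58 =  51
129 ^ 161 =  32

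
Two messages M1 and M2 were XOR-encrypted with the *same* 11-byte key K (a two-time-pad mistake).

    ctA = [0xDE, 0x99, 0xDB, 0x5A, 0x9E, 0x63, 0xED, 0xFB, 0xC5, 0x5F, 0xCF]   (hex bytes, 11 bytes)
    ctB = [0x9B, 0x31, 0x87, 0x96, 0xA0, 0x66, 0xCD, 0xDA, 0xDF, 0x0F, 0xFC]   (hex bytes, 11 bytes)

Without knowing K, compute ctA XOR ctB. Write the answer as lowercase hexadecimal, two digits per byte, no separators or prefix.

ctA ⊕ ctB = (M1 ⊕ K) ⊕ (M2 ⊕ K) = M1 ⊕ M2 — the shared key cancels under XOR.
de xor 9b = 45
99 xor 31 = a8
db xor 87 = 5c
5a xor 96 = cc
9e xor a0 = 3e
63 xor 66 = 05
ed xor cd = 20
fb xor da = 21
c5 xor df = 1a
5f xor 0f = 50
cf xor fc = 33

45a85ccc3e0520211a5033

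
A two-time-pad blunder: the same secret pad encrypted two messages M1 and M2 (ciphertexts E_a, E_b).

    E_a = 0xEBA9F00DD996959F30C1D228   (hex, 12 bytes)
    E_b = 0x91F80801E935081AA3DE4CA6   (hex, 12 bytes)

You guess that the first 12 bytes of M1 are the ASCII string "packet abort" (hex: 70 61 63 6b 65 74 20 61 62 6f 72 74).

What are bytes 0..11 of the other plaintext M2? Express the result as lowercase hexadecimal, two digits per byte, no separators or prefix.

First, E_a ⊕ E_b = (M1 ⊕ K) ⊕ (M2 ⊕ K) = M1 ⊕ M2, so the key drops out. Then M2 = (M1 ⊕ M2) ⊕ M1 over the first 12 bytes.
byte 0: (eb ⊕ 91) ⊕ 70 = 7a ⊕ 70 = 0a
byte 1: (a9 ⊕ f8) ⊕ 61 = 51 ⊕ 61 = 30
byte 2: (f0 ⊕ 08) ⊕ 63 = f8 ⊕ 63 = 9b
byte 3: (0d ⊕ 01) ⊕ 6b = 0c ⊕ 6b = 67
byte 4: (d9 ⊕ e9) ⊕ 65 = 30 ⊕ 65 = 55
byte 5: (96 ⊕ 35) ⊕ 74 = a3 ⊕ 74 = d7
byte 6: (95 ⊕ 08) ⊕ 20 = 9d ⊕ 20 = bd
byte 7: (9f ⊕ 1a) ⊕ 61 = 85 ⊕ 61 = e4
byte 8: (30 ⊕ a3) ⊕ 62 = 93 ⊕ 62 = f1
byte 9: (c1 ⊕ de) ⊕ 6f = 1f ⊕ 6f = 70
byte 10: (d2 ⊕ 4c) ⊕ 72 = 9e ⊕ 72 = ec
byte 11: (28 ⊕ a6) ⊕ 74 = 8e ⊕ 74 = fa

0a309b6755d7bde4f170ecfa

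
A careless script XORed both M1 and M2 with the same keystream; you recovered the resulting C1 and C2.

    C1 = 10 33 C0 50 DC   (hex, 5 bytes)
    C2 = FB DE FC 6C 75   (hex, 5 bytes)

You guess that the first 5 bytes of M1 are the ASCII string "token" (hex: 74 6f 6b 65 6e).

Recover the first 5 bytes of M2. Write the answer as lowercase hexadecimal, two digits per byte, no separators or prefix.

First, C1 ⊕ C2 = (M1 ⊕ K) ⊕ (M2 ⊕ K) = M1 ⊕ M2, so the key drops out. Then M2 = (M1 ⊕ M2) ⊕ M1 over the first 5 bytes.
byte 0: (10 ^ fb) ^ 74 = eb ^ 74 = 9f
byte 1: (33 ^ de) ^ 6f = ed ^ 6f = 82
byte 2: (c0 ^ fc) ^ 6b = 3c ^ 6b = 57
byte 3: (50 ^ 6c) ^ 65 = 3c ^ 65 = 59
byte 4: (dc ^ 75) ^ 6e = a9 ^ 6e = c7

9f825759c7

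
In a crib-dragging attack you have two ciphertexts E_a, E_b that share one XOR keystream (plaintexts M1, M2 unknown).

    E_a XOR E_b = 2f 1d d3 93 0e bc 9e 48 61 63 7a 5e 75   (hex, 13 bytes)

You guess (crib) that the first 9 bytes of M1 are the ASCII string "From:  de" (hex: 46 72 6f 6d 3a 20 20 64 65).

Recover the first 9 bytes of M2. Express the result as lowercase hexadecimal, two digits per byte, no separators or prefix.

696fbcfe349cbe2c04

Since E_a ⊕ E_b = M1 ⊕ M2, XORing with the guessed M1 bytes yields the corresponding M2 bytes: M2 = (E_a ⊕ E_b) ⊕ M1.
byte 0: 2f ^ 46 = 69
byte 1: 1d ^ 72 = 6f
byte 2: d3 ^ 6f = bc
byte 3: 93 ^ 6d = fe
byte 4: 0e ^ 3a = 34
byte 5: bc ^ 20 = 9c
byte 6: 9e ^ 20 = be
byte 7: 48 ^ 64 = 2c
byte 8: 61 ^ 65 = 04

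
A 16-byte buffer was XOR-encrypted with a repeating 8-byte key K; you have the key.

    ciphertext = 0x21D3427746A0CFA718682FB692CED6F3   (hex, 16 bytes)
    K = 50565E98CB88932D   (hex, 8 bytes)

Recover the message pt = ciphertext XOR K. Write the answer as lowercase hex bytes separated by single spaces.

71 85 1c ef 8d 28 5c 8a 48 3e 71 2e 59 46 45 de

The 8-byte key repeats, so the effective keystream is 50 56 5e 98 cb 88 93 2d 50 56 5e 98 cb 88 93 2d.
byte 0: 21 XOR 50 = 71
byte 1: d3 XOR 56 = 85
byte 2: 42 XOR 5e = 1c
byte 3: 77 XOR 98 = ef
byte 4: 46 XOR cb = 8d
byte 5: a0 XOR 88 = 28
byte 6: cf XOR 93 = 5c
byte 7: a7 XOR 2d = 8a
byte 8: 18 XOR 50 = 48
byte 9: 68 XOR 56 = 3e
byte 10: 2f XOR 5e = 71
byte 11: b6 XOR 98 = 2e
byte 12: 92 XOR cb = 59
byte 13: ce XOR 88 = 46
byte 14: d6 XOR 93 = 45
byte 15: f3 XOR 2d = de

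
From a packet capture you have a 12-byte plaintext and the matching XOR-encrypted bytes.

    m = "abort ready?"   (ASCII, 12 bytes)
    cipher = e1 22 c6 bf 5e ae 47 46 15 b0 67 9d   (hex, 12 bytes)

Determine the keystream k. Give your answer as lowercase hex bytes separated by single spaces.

80 40 a9 cd 2a 8e 35 23 74 d4 1e a2

Since cipher = m ⊕ k, XORing both sides with m gives k = m ⊕ cipher.
byte 0: 01100001 XOR 11100001 = 10000000
byte 1: 01100010 XOR 00100010 = 01000000
byte 2: 01101111 XOR 11000110 = 10101001
byte 3: 01110010 XOR 10111111 = 11001101
byte 4: 01110100 XOR 01011110 = 00101010
byte 5: 00100000 XOR 10101110 = 10001110
byte 6: 01110010 XOR 01000111 = 00110101
byte 7: 01100101 XOR 01000110 = 00100011
byte 8: 01100001 XOR 00010101 = 01110100
byte 9: 01100100 XOR 10110000 = 11010100
byte 10: 01111001 XOR 01100111 = 00011110
byte 11: 00111111 XOR 10011101 = 10100010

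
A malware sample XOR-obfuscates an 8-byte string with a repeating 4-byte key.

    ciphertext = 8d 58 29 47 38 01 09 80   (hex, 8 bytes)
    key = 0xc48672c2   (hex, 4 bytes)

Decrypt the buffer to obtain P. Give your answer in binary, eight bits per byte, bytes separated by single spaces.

The 4-byte key repeats, so the effective keystream is c4 86 72 c2 c4 86 72 c2.
byte 0: 141 ⊕ 196 =  73
byte 1:  88 ⊕ 134 = 222
byte 2:  41 ⊕ 114 =  91
byte 3:  71 ⊕ 194 = 133
byte 4:  56 ⊕ 196 = 252
byte 5:   1 ⊕ 134 = 135
byte 6:   9 ⊕ 114 = 123
byte 7: 128 ⊕ 194 =  66

01001001 11011110 01011011 10000101 11111100 10000111 01111011 01000010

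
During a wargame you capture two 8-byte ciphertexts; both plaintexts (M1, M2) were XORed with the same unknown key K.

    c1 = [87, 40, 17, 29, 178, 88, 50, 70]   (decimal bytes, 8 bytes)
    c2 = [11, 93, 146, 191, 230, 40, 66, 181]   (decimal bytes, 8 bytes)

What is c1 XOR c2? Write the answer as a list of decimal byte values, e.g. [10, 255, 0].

c1 ⊕ c2 = (M1 ⊕ K) ⊕ (M2 ⊕ K) = M1 ⊕ M2 — the shared key cancels under XOR.
byte 0: 01010111 ^ 00001011 = 01011100
byte 1: 00101000 ^ 01011101 = 01110101
byte 2: 00010001 ^ 10010010 = 10000011
byte 3: 00011101 ^ 10111111 = 10100010
byte 4: 10110010 ^ 11100110 = 01010100
byte 5: 01011000 ^ 00101000 = 01110000
byte 6: 00110010 ^ 01000010 = 01110000
byte 7: 01000110 ^ 10110101 = 11110011

[92, 117, 131, 162, 84, 112, 112, 243]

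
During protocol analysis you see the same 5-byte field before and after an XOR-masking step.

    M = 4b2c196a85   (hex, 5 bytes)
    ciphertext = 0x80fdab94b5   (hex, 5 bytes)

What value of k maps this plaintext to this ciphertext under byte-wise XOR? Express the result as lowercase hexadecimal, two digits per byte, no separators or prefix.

cbd1b2fe30

Since ciphertext = M ⊕ k, XORing both sides with M gives k = M ⊕ ciphertext.
4b XOR 80 = cb
2c XOR fd = d1
19 XOR ab = b2
6a XOR 94 = fe
85 XOR b5 = 30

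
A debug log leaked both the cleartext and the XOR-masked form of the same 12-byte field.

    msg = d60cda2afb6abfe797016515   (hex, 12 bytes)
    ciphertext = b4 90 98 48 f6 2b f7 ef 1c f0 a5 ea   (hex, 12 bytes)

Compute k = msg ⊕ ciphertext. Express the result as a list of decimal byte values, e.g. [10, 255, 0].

[98, 156, 66, 98, 13, 65, 72, 8, 139, 241, 192, 255]

Since ciphertext = msg ⊕ k, XORing both sides with msg gives k = msg ⊕ ciphertext.
byte 0: 11010110 ⊕ 10110100 = 01100010
byte 1: 00001100 ⊕ 10010000 = 10011100
byte 2: 11011010 ⊕ 10011000 = 01000010
byte 3: 00101010 ⊕ 01001000 = 01100010
byte 4: 11111011 ⊕ 11110110 = 00001101
byte 5: 01101010 ⊕ 00101011 = 01000001
byte 6: 10111111 ⊕ 11110111 = 01001000
byte 7: 11100111 ⊕ 11101111 = 00001000
byte 8: 10010111 ⊕ 00011100 = 10001011
byte 9: 00000001 ⊕ 11110000 = 11110001
byte 10: 01100101 ⊕ 10100101 = 11000000
byte 11: 00010101 ⊕ 11101010 = 11111111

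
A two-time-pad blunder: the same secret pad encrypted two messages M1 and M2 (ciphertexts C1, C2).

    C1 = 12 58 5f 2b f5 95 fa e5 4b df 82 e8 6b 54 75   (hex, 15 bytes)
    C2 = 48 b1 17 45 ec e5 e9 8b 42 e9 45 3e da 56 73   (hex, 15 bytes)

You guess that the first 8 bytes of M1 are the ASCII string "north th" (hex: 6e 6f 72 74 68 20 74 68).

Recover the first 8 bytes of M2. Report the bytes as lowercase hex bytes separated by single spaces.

34 86 3a 1a 71 50 67 06

First, C1 ⊕ C2 = (M1 ⊕ K) ⊕ (M2 ⊕ K) = M1 ⊕ M2, so the key drops out. Then M2 = (M1 ⊕ M2) ⊕ M1 over the first 8 bytes.
byte 0: (12 xor 48) xor 6e = 5a xor 6e = 34
byte 1: (58 xor b1) xor 6f = e9 xor 6f = 86
byte 2: (5f xor 17) xor 72 = 48 xor 72 = 3a
byte 3: (2b xor 45) xor 74 = 6e xor 74 = 1a
byte 4: (f5 xor ec) xor 68 = 19 xor 68 = 71
byte 5: (95 xor e5) xor 20 = 70 xor 20 = 50
byte 6: (fa xor e9) xor 74 = 13 xor 74 = 67
byte 7: (e5 xor 8b) xor 68 = 6e xor 68 = 06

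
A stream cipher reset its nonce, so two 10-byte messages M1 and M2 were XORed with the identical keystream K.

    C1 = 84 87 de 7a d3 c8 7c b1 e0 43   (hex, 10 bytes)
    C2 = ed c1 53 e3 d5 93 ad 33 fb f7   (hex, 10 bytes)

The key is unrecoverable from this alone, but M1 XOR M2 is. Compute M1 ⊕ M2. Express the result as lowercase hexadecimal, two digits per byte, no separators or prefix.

C1 ⊕ C2 = (M1 ⊕ K) ⊕ (M2 ⊕ K) = M1 ⊕ M2 — the shared key cancels under XOR.
84 XOR ed = 69
87 XOR c1 = 46
de XOR 53 = 8d
7a XOR e3 = 99
d3 XOR d5 = 06
c8 XOR 93 = 5b
7c XOR ad = d1
b1 XOR 33 = 82
e0 XOR fb = 1b
43 XOR f7 = b4

69468d99065bd1821bb4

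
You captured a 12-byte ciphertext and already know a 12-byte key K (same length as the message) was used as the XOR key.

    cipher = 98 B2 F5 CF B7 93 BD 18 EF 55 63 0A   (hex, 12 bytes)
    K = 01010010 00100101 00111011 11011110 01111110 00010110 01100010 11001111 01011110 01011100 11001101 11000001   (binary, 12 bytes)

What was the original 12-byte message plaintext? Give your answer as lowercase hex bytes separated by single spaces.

ca 97 ce 11 c9 85 df d7 b1 09 ae cb

98 XOR 52 = ca
b2 XOR 25 = 97
f5 XOR 3b = ce
cf XOR de = 11
b7 XOR 7e = c9
93 XOR 16 = 85
bd XOR 62 = df
18 XOR cf = d7
ef XOR 5e = b1
55 XOR 5c = 09
63 XOR cd = ae
0a XOR c1 = cb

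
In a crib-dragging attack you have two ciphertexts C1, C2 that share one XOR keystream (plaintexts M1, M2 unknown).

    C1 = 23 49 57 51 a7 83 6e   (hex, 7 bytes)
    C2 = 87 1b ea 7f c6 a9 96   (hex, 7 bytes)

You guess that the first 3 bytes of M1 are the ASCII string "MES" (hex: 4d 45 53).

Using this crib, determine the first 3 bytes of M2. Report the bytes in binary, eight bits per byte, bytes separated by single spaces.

First, C1 ⊕ C2 = (M1 ⊕ K) ⊕ (M2 ⊕ K) = M1 ⊕ M2, so the key drops out. Then M2 = (M1 ⊕ M2) ⊕ M1 over the first 3 bytes.
byte 0: (23 xor 87) xor 4d = a4 xor 4d = e9
byte 1: (49 xor 1b) xor 45 = 52 xor 45 = 17
byte 2: (57 xor ea) xor 53 = bd xor 53 = ee

11101001 00010111 11101110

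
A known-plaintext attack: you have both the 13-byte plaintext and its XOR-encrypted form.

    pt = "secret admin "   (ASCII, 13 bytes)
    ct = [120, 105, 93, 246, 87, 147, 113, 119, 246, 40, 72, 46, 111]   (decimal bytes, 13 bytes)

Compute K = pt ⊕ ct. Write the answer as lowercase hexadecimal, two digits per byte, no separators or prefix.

Since ct = pt ⊕ K, XORing both sides with pt gives K = pt ⊕ ct.
115 xor 120 =  11
101 xor 105 =  12
 99 xor  93 =  62
114 xor 246 = 132
101 xor  87 =  50
116 xor 147 = 231
 32 xor 113 =  81
 97 xor 119 =  22
100 xor 246 = 146
109 xor  40 =  69
105 xor  72 =  33
110 xor  46 =  64
 32 xor 111 =  79

0b0c3e8432e75116924521404f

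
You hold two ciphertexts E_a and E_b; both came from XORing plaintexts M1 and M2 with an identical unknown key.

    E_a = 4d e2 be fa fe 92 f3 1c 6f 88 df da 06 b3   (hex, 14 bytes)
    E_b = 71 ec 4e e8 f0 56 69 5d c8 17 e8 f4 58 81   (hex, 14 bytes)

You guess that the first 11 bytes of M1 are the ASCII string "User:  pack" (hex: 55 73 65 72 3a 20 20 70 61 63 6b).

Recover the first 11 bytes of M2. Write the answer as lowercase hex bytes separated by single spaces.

First, E_a ⊕ E_b = (M1 ⊕ K) ⊕ (M2 ⊕ K) = M1 ⊕ M2, so the key drops out. Then M2 = (M1 ⊕ M2) ⊕ M1 over the first 11 bytes.
byte 0: (4d ⊕ 71) ⊕ 55 = 3c ⊕ 55 = 69
byte 1: (e2 ⊕ ec) ⊕ 73 = 0e ⊕ 73 = 7d
byte 2: (be ⊕ 4e) ⊕ 65 = f0 ⊕ 65 = 95
byte 3: (fa ⊕ e8) ⊕ 72 = 12 ⊕ 72 = 60
byte 4: (fe ⊕ f0) ⊕ 3a = 0e ⊕ 3a = 34
byte 5: (92 ⊕ 56) ⊕ 20 = c4 ⊕ 20 = e4
byte 6: (f3 ⊕ 69) ⊕ 20 = 9a ⊕ 20 = ba
byte 7: (1c ⊕ 5d) ⊕ 70 = 41 ⊕ 70 = 31
byte 8: (6f ⊕ c8) ⊕ 61 = a7 ⊕ 61 = c6
byte 9: (88 ⊕ 17) ⊕ 63 = 9f ⊕ 63 = fc
byte 10: (df ⊕ e8) ⊕ 6b = 37 ⊕ 6b = 5c

69 7d 95 60 34 e4 ba 31 c6 fc 5c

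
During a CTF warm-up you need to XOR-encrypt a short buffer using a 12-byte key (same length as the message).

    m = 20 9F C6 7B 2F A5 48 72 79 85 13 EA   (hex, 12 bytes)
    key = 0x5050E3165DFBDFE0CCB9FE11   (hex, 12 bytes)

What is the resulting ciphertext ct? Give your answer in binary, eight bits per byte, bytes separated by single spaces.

00100000 XOR 01010000 = 01110000
10011111 XOR 01010000 = 11001111
11000110 XOR 11100011 = 00100101
01111011 XOR 00010110 = 01101101
00101111 XOR 01011101 = 01110010
10100101 XOR 11111011 = 01011110
01001000 XOR 11011111 = 10010111
01110010 XOR 11100000 = 10010010
01111001 XOR 11001100 = 10110101
10000101 XOR 10111001 = 00111100
00010011 XOR 11111110 = 11101101
11101010 XOR 00010001 = 11111011

01110000 11001111 00100101 01101101 01110010 01011110 10010111 10010010 10110101 00111100 11101101 11111011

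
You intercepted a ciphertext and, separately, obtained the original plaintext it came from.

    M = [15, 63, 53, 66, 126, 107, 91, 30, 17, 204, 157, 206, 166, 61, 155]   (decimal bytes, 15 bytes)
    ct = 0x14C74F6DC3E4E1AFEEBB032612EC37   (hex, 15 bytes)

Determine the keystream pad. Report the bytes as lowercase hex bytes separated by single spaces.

1b f8 7a 2f bd 8f ba b1 ff 77 9e e8 b4 d1 ac

Since ct = M ⊕ pad, XORing both sides with M gives pad = M ⊕ ct.
byte 0:  15 XOR  20 =  27
byte 1:  63 XOR 199 = 248
byte 2:  53 XOR  79 = 122
byte 3:  66 XOR 109 =  47
byte 4: 126 XOR 195 = 189
byte 5: 107 XOR 228 = 143
byte 6:  91 XOR 225 = 186
byte 7:  30 XOR 175 = 177
byte 8:  17 XOR 238 = 255
byte 9: 204 XOR 187 = 119
byte 10: 157 XOR   3 = 158
byte 11: 206 XOR  38 = 232
byte 12: 166 XOR  18 = 180
byte 13:  61 XOR 236 = 209
byte 14: 155 XOR  55 = 172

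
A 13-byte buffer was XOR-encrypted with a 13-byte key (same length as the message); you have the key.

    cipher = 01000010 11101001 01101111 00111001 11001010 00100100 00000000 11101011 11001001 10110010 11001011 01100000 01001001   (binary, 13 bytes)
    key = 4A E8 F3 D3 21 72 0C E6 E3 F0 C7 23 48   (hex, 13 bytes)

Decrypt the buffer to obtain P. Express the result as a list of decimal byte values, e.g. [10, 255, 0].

[8, 1, 156, 234, 235, 86, 12, 13, 42, 66, 12, 67, 1]

42 xor 4a = 08
e9 xor e8 = 01
6f xor f3 = 9c
39 xor d3 = ea
ca xor 21 = eb
24 xor 72 = 56
00 xor 0c = 0c
eb xor e6 = 0d
c9 xor e3 = 2a
b2 xor f0 = 42
cb xor c7 = 0c
60 xor 23 = 43
49 xor 48 = 01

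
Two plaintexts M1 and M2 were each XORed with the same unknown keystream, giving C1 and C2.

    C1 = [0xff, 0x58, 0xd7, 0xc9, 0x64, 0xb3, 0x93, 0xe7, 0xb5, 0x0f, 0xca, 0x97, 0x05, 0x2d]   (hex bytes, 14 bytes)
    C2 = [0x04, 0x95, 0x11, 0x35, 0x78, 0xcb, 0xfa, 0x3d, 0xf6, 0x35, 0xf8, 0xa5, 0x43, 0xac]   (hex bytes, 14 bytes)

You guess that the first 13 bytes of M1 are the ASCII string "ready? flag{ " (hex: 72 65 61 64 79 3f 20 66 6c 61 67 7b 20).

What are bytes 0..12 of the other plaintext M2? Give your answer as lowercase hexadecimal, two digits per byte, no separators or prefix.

First, C1 ⊕ C2 = (M1 ⊕ K) ⊕ (M2 ⊕ K) = M1 ⊕ M2, so the key drops out. Then M2 = (M1 ⊕ M2) ⊕ M1 over the first 13 bytes.
byte 0: (ff ⊕ 04) ⊕ 72 = fb ⊕ 72 = 89
byte 1: (58 ⊕ 95) ⊕ 65 = cd ⊕ 65 = a8
byte 2: (d7 ⊕ 11) ⊕ 61 = c6 ⊕ 61 = a7
byte 3: (c9 ⊕ 35) ⊕ 64 = fc ⊕ 64 = 98
byte 4: (64 ⊕ 78) ⊕ 79 = 1c ⊕ 79 = 65
byte 5: (b3 ⊕ cb) ⊕ 3f = 78 ⊕ 3f = 47
byte 6: (93 ⊕ fa) ⊕ 20 = 69 ⊕ 20 = 49
byte 7: (e7 ⊕ 3d) ⊕ 66 = da ⊕ 66 = bc
byte 8: (b5 ⊕ f6) ⊕ 6c = 43 ⊕ 6c = 2f
byte 9: (0f ⊕ 35) ⊕ 61 = 3a ⊕ 61 = 5b
byte 10: (ca ⊕ f8) ⊕ 67 = 32 ⊕ 67 = 55
byte 11: (97 ⊕ a5) ⊕ 7b = 32 ⊕ 7b = 49
byte 12: (05 ⊕ 43) ⊕ 20 = 46 ⊕ 20 = 66

89a8a798654749bc2f5b554966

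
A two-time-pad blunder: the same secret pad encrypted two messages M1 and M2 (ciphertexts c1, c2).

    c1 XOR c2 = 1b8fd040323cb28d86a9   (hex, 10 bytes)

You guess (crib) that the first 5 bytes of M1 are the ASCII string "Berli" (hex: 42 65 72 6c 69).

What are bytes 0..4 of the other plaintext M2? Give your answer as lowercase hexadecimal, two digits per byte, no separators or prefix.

59eaa22c5b

Since c1 ⊕ c2 = M1 ⊕ M2, XORing with the guessed M1 bytes yields the corresponding M2 bytes: M2 = (c1 ⊕ c2) ⊕ M1.
byte 0: 1b xor 42 = 59
byte 1: 8f xor 65 = ea
byte 2: d0 xor 72 = a2
byte 3: 40 xor 6c = 2c
byte 4: 32 xor 69 = 5b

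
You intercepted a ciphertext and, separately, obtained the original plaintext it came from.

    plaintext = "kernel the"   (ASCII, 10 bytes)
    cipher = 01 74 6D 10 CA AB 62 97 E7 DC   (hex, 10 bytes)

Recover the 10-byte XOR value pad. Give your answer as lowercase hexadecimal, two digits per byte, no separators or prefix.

Since cipher = plaintext ⊕ pad, XORing both sides with plaintext gives pad = plaintext ⊕ cipher.
byte 0: 6b ⊕ 01 = 6a
byte 1: 65 ⊕ 74 = 11
byte 2: 72 ⊕ 6d = 1f
byte 3: 6e ⊕ 10 = 7e
byte 4: 65 ⊕ ca = af
byte 5: 6c ⊕ ab = c7
byte 6: 20 ⊕ 62 = 42
byte 7: 74 ⊕ 97 = e3
byte 8: 68 ⊕ e7 = 8f
byte 9: 65 ⊕ dc = b9

6a111f7eafc742e38fb9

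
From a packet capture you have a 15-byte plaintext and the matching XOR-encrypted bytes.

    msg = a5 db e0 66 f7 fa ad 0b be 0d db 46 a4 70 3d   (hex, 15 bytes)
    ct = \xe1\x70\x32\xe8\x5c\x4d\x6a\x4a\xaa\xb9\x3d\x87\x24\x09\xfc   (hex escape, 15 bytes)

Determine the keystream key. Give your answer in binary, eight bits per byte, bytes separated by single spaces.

Since ct = msg ⊕ key, XORing both sides with msg gives key = msg ⊕ ct.
byte 0: 165 XOR 225 =  68
byte 1: 219 XOR 112 = 171
byte 2: 224 XOR  50 = 210
byte 3: 102 XOR 232 = 142
byte 4: 247 XOR  92 = 171
byte 5: 250 XOR  77 = 183
byte 6: 173 XOR 106 = 199
byte 7:  11 XOR  74 =  65
byte 8: 190 XOR 170 =  20
byte 9:  13 XOR 185 = 180
byte 10: 219 XOR  61 = 230
byte 11:  70 XOR 135 = 193
byte 12: 164 XOR  36 = 128
byte 13: 112 XOR   9 = 121
byte 14:  61 XOR 252 = 193

01000100 10101011 11010010 10001110 10101011 10110111 11000111 01000001 00010100 10110100 11100110 11000001 10000000 01111001 11000001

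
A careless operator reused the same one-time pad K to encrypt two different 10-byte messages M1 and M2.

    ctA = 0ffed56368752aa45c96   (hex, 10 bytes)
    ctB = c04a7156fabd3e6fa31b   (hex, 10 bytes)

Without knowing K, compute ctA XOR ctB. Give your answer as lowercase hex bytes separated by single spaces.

cf b4 a4 35 92 c8 14 cb ff 8d

ctA ⊕ ctB = (M1 ⊕ K) ⊕ (M2 ⊕ K) = M1 ⊕ M2 — the shared key cancels under XOR.
 15 ⊕ 192 = 207
254 ⊕  74 = 180
213 ⊕ 113 = 164
 99 ⊕  86 =  53
104 ⊕ 250 = 146
117 ⊕ 189 = 200
 42 ⊕  62 =  20
164 ⊕ 111 = 203
 92 ⊕ 163 = 255
150 ⊕  27 = 141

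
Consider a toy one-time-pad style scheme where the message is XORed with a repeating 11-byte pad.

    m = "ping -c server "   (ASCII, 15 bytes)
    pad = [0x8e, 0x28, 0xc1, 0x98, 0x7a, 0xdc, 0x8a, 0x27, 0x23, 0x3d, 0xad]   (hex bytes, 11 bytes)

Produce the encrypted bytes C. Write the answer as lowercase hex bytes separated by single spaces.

fe 41 af ff 5a f1 e9 07 50 58 df f8 4d b3 b8

The 11-byte key repeats, so the effective keystream is 8e 28 c1 98 7a dc 8a 27 23 3d ad 8e 28 c1 98.
byte 0: 70 xor 8e = fe
byte 1: 69 xor 28 = 41
byte 2: 6e xor c1 = af
byte 3: 67 xor 98 = ff
byte 4: 20 xor 7a = 5a
byte 5: 2d xor dc = f1
byte 6: 63 xor 8a = e9
byte 7: 20 xor 27 = 07
byte 8: 73 xor 23 = 50
byte 9: 65 xor 3d = 58
byte 10: 72 xor ad = df
byte 11: 76 xor 8e = f8
byte 12: 65 xor 28 = 4d
byte 13: 72 xor c1 = b3
byte 14: 20 xor 98 = b8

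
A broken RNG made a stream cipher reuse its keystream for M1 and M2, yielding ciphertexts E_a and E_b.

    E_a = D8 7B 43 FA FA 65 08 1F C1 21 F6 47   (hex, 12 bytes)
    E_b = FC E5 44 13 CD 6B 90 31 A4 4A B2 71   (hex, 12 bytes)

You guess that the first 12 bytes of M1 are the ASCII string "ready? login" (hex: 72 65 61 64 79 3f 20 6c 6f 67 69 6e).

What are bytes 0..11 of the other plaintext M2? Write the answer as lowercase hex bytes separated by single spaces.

First, E_a ⊕ E_b = (M1 ⊕ K) ⊕ (M2 ⊕ K) = M1 ⊕ M2, so the key drops out. Then M2 = (M1 ⊕ M2) ⊕ M1 over the first 12 bytes.
byte 0: (d8 ^ fc) ^ 72 = 24 ^ 72 = 56
byte 1: (7b ^ e5) ^ 65 = 9e ^ 65 = fb
byte 2: (43 ^ 44) ^ 61 = 07 ^ 61 = 66
byte 3: (fa ^ 13) ^ 64 = e9 ^ 64 = 8d
byte 4: (fa ^ cd) ^ 79 = 37 ^ 79 = 4e
byte 5: (65 ^ 6b) ^ 3f = 0e ^ 3f = 31
byte 6: (08 ^ 90) ^ 20 = 98 ^ 20 = b8
byte 7: (1f ^ 31) ^ 6c = 2e ^ 6c = 42
byte 8: (c1 ^ a4) ^ 6f = 65 ^ 6f = 0a
byte 9: (21 ^ 4a) ^ 67 = 6b ^ 67 = 0c
byte 10: (f6 ^ b2) ^ 69 = 44 ^ 69 = 2d
byte 11: (47 ^ 71) ^ 6e = 36 ^ 6e = 58

56 fb 66 8d 4e 31 b8 42 0a 0c 2d 58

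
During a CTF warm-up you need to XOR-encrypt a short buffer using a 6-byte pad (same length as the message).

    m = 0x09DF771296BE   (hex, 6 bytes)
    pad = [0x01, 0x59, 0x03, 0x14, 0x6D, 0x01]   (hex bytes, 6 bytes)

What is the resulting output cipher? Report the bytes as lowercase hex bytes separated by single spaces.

XOR is its own inverse, so applying the key byte-wise gives the result directly.
  9 ⊕   1 =   8
223 ⊕  89 = 134
119 ⊕   3 = 116
 18 ⊕  20 =   6
150 ⊕ 109 = 251
190 ⊕   1 = 191

08 86 74 06 fb bf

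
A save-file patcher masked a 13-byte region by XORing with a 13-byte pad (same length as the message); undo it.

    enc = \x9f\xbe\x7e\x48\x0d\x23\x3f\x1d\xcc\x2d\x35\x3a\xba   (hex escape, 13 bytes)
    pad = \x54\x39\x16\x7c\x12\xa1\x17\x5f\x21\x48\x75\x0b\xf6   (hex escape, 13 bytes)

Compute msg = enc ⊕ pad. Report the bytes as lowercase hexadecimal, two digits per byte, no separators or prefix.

byte 0: 9f XOR 54 = cb
byte 1: be XOR 39 = 87
byte 2: 7e XOR 16 = 68
byte 3: 48 XOR 7c = 34
byte 4: 0d XOR 12 = 1f
byte 5: 23 XOR a1 = 82
byte 6: 3f XOR 17 = 28
byte 7: 1d XOR 5f = 42
byte 8: cc XOR 21 = ed
byte 9: 2d XOR 48 = 65
byte 10: 35 XOR 75 = 40
byte 11: 3a XOR 0b = 31
byte 12: ba XOR f6 = 4c

cb8768341f822842ed6540314c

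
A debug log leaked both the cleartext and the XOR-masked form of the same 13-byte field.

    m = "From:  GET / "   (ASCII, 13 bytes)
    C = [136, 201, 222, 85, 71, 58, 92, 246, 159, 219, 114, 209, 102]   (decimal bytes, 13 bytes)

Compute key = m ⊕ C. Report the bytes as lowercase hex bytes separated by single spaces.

Since C = m ⊕ key, XORing both sides with m gives key = m ⊕ C.
byte 0: 46 ^ 88 = ce
byte 1: 72 ^ c9 = bb
byte 2: 6f ^ de = b1
byte 3: 6d ^ 55 = 38
byte 4: 3a ^ 47 = 7d
byte 5: 20 ^ 3a = 1a
byte 6: 20 ^ 5c = 7c
byte 7: 47 ^ f6 = b1
byte 8: 45 ^ 9f = da
byte 9: 54 ^ db = 8f
byte 10: 20 ^ 72 = 52
byte 11: 2f ^ d1 = fe
byte 12: 20 ^ 66 = 46

ce bb b1 38 7d 1a 7c b1 da 8f 52 fe 46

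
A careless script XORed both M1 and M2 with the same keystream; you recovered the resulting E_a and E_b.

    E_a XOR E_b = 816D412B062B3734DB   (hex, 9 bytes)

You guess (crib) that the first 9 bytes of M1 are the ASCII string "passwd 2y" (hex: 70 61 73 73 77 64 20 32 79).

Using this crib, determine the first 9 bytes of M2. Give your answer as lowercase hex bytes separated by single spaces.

f1 0c 32 58 71 4f 17 06 a2

Since E_a ⊕ E_b = M1 ⊕ M2, XORing with the guessed M1 bytes yields the corresponding M2 bytes: M2 = (E_a ⊕ E_b) ⊕ M1.
129 xor 112 = 241
109 xor  97 =  12
 65 xor 115 =  50
 43 xor 115 =  88
  6 xor 119 = 113
 43 xor 100 =  79
 55 xor  32 =  23
 52 xor  50 =   6
219 xor 121 = 162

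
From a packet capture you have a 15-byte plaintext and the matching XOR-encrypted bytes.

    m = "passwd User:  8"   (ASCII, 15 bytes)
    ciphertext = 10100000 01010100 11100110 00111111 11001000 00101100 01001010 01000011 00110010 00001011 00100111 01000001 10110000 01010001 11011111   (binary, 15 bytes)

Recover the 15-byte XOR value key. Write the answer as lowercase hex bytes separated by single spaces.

Since ciphertext = m ⊕ key, XORing both sides with m gives key = m ⊕ ciphertext.
01110000 xor 10100000 = 11010000
01100001 xor 01010100 = 00110101
01110011 xor 11100110 = 10010101
01110011 xor 00111111 = 01001100
01110111 xor 11001000 = 10111111
01100100 xor 00101100 = 01001000
00100000 xor 01001010 = 01101010
01010101 xor 01000011 = 00010110
01110011 xor 00110010 = 01000001
01100101 xor 00001011 = 01101110
01110010 xor 00100111 = 01010101
00111010 xor 01000001 = 01111011
00100000 xor 10110000 = 10010000
00100000 xor 01010001 = 01110001
00111000 xor 11011111 = 11100111

d0 35 95 4c bf 48 6a 16 41 6e 55 7b 90 71 e7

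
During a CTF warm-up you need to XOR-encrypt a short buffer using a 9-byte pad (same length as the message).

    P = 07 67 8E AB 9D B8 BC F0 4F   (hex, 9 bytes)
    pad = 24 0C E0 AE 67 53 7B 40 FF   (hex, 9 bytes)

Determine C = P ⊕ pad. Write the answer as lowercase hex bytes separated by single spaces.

XOR is its own inverse, so applying the key byte-wise gives the result directly.
07 ⊕ 24 = 23
67 ⊕ 0c = 6b
8e ⊕ e0 = 6e
ab ⊕ ae = 05
9d ⊕ 67 = fa
b8 ⊕ 53 = eb
bc ⊕ 7b = c7
f0 ⊕ 40 = b0
4f ⊕ ff = b0

23 6b 6e 05 fa eb c7 b0 b0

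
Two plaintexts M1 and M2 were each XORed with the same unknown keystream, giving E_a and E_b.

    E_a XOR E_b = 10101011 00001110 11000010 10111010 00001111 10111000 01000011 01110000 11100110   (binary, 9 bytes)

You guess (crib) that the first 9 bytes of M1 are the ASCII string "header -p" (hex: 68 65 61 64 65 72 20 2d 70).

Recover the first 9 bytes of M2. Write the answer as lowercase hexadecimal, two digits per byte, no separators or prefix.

c36ba3de6aca635d96

Since E_a ⊕ E_b = M1 ⊕ M2, XORing with the guessed M1 bytes yields the corresponding M2 bytes: M2 = (E_a ⊕ E_b) ⊕ M1.
171 xor 104 = 195
 14 xor 101 = 107
194 xor  97 = 163
186 xor 100 = 222
 15 xor 101 = 106
184 xor 114 = 202
 67 xor  32 =  99
112 xor  45 =  93
230 xor 112 = 150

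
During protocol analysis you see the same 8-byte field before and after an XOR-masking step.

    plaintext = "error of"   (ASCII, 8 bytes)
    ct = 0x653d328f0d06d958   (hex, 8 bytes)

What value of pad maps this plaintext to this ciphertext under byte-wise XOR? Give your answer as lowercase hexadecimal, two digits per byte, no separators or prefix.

004f40e07f26b63e

Since ct = plaintext ⊕ pad, XORing both sides with plaintext gives pad = plaintext ⊕ ct.
01100101 XOR 01100101 = 00000000
01110010 XOR 00111101 = 01001111
01110010 XOR 00110010 = 01000000
01101111 XOR 10001111 = 11100000
01110010 XOR 00001101 = 01111111
00100000 XOR 00000110 = 00100110
01101111 XOR 11011001 = 10110110
01100110 XOR 01011000 = 00111110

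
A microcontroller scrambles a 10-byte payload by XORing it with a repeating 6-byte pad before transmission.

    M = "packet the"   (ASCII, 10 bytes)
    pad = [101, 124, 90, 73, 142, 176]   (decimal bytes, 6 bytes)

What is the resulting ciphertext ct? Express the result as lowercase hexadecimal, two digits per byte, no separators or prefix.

151d3922ebc44508322c

The 6-byte key repeats, so the effective keystream is 65 7c 5a 49 8e b0 65 7c 5a 49.
byte 0: 112 ^ 101 =  21
byte 1:  97 ^ 124 =  29
byte 2:  99 ^  90 =  57
byte 3: 107 ^  73 =  34
byte 4: 101 ^ 142 = 235
byte 5: 116 ^ 176 = 196
byte 6:  32 ^ 101 =  69
byte 7: 116 ^ 124 =   8
byte 8: 104 ^  90 =  50
byte 9: 101 ^  73 =  44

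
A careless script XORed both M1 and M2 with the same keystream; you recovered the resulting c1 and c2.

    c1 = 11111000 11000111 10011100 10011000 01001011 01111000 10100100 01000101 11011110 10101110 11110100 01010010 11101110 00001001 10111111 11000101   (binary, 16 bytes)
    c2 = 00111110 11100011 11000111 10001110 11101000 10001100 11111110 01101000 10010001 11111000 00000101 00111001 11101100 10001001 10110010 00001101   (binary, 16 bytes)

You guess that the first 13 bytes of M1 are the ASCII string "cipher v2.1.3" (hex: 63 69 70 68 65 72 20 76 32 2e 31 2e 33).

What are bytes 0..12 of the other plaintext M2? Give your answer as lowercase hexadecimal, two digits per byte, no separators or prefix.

a54d2b7ec6867a5b7d78c04531

First, c1 ⊕ c2 = (M1 ⊕ K) ⊕ (M2 ⊕ K) = M1 ⊕ M2, so the key drops out. Then M2 = (M1 ⊕ M2) ⊕ M1 over the first 13 bytes.
byte 0: (f8 ⊕ 3e) ⊕ 63 = c6 ⊕ 63 = a5
byte 1: (c7 ⊕ e3) ⊕ 69 = 24 ⊕ 69 = 4d
byte 2: (9c ⊕ c7) ⊕ 70 = 5b ⊕ 70 = 2b
byte 3: (98 ⊕ 8e) ⊕ 68 = 16 ⊕ 68 = 7e
byte 4: (4b ⊕ e8) ⊕ 65 = a3 ⊕ 65 = c6
byte 5: (78 ⊕ 8c) ⊕ 72 = f4 ⊕ 72 = 86
byte 6: (a4 ⊕ fe) ⊕ 20 = 5a ⊕ 20 = 7a
byte 7: (45 ⊕ 68) ⊕ 76 = 2d ⊕ 76 = 5b
byte 8: (de ⊕ 91) ⊕ 32 = 4f ⊕ 32 = 7d
byte 9: (ae ⊕ f8) ⊕ 2e = 56 ⊕ 2e = 78
byte 10: (f4 ⊕ 05) ⊕ 31 = f1 ⊕ 31 = c0
byte 11: (52 ⊕ 39) ⊕ 2e = 6b ⊕ 2e = 45
byte 12: (ee ⊕ ec) ⊕ 33 = 02 ⊕ 33 = 31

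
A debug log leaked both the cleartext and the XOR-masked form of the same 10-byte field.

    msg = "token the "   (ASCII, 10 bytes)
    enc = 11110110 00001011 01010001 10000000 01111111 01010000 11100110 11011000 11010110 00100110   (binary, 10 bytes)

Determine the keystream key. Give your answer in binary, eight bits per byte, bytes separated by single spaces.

10000010 01100100 00111010 11100101 00010001 01110000 10010010 10110000 10110011 00000110

Since enc = msg ⊕ key, XORing both sides with msg gives key = msg ⊕ enc.
byte 0: 116 XOR 246 = 130
byte 1: 111 XOR  11 = 100
byte 2: 107 XOR  81 =  58
byte 3: 101 XOR 128 = 229
byte 4: 110 XOR 127 =  17
byte 5:  32 XOR  80 = 112
byte 6: 116 XOR 230 = 146
byte 7: 104 XOR 216 = 176
byte 8: 101 XOR 214 = 179
byte 9:  32 XOR  38 =   6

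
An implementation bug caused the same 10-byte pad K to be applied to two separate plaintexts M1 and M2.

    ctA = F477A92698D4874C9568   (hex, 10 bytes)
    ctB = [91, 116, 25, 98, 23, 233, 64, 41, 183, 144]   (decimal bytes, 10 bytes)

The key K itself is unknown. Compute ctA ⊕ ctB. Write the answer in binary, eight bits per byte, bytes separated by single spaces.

10101111 00000011 10110000 01000100 10001111 00111101 11000111 01100101 00100010 11111000

ctA ⊕ ctB = (M1 ⊕ K) ⊕ (M2 ⊕ K) = M1 ⊕ M2 — the shared key cancels under XOR.
244 xor  91 = 175
119 xor 116 =   3
169 xor  25 = 176
 38 xor  98 =  68
152 xor  23 = 143
212 xor 233 =  61
135 xor  64 = 199
 76 xor  41 = 101
149 xor 183 =  34
104 xor 144 = 248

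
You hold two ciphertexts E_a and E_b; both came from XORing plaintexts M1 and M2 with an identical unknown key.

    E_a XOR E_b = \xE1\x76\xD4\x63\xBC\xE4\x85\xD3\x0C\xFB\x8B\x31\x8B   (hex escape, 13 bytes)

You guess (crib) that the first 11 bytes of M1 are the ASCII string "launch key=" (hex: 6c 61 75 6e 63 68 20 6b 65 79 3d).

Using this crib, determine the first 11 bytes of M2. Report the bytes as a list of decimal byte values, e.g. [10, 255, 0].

[141, 23, 161, 13, 223, 140, 165, 184, 105, 130, 182]

Since E_a ⊕ E_b = M1 ⊕ M2, XORing with the guessed M1 bytes yields the corresponding M2 bytes: M2 = (E_a ⊕ E_b) ⊕ M1.
e1 ^ 6c = 8d
76 ^ 61 = 17
d4 ^ 75 = a1
63 ^ 6e = 0d
bc ^ 63 = df
e4 ^ 68 = 8c
85 ^ 20 = a5
d3 ^ 6b = b8
0c ^ 65 = 69
fb ^ 79 = 82
8b ^ 3d = b6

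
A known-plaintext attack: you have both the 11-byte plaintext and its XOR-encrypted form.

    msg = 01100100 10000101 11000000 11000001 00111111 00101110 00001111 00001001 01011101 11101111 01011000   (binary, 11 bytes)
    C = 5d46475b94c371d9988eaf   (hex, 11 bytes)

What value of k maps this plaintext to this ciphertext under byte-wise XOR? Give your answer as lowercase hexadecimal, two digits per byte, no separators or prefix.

39c3879aabed7ed0c561f7

Since C = msg ⊕ k, XORing both sides with msg gives k = msg ⊕ C.
byte 0: 01100100 xor 01011101 = 00111001
byte 1: 10000101 xor 01000110 = 11000011
byte 2: 11000000 xor 01000111 = 10000111
byte 3: 11000001 xor 01011011 = 10011010
byte 4: 00111111 xor 10010100 = 10101011
byte 5: 00101110 xor 11000011 = 11101101
byte 6: 00001111 xor 01110001 = 01111110
byte 7: 00001001 xor 11011001 = 11010000
byte 8: 01011101 xor 10011000 = 11000101
byte 9: 11101111 xor 10001110 = 01100001
byte 10: 01011000 xor 10101111 = 11110111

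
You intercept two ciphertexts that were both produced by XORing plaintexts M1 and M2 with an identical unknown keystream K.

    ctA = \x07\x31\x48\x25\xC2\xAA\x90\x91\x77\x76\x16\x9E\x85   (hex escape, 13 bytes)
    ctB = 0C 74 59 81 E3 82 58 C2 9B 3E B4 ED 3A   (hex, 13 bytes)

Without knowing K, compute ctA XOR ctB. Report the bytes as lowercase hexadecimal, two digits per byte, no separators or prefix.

0b4511a42128c853ec48a273bf

ctA ⊕ ctB = (M1 ⊕ K) ⊕ (M2 ⊕ K) = M1 ⊕ M2 — the shared key cancels under XOR.
byte 0:   7 ^  12 =  11
byte 1:  49 ^ 116 =  69
byte 2:  72 ^  89 =  17
byte 3:  37 ^ 129 = 164
byte 4: 194 ^ 227 =  33
byte 5: 170 ^ 130 =  40
byte 6: 144 ^  88 = 200
byte 7: 145 ^ 194 =  83
byte 8: 119 ^ 155 = 236
byte 9: 118 ^  62 =  72
byte 10:  22 ^ 180 = 162
byte 11: 158 ^ 237 = 115
byte 12: 133 ^  58 = 191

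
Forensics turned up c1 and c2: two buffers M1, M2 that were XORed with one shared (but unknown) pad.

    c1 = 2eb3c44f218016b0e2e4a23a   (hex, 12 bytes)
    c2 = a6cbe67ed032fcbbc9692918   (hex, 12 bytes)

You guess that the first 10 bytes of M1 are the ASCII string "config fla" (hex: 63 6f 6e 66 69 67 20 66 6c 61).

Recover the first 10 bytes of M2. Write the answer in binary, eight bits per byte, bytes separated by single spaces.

11101011 00010111 01001100 01010111 10011000 11010101 11001010 01101101 01000111 11101100

First, c1 ⊕ c2 = (M1 ⊕ K) ⊕ (M2 ⊕ K) = M1 ⊕ M2, so the key drops out. Then M2 = (M1 ⊕ M2) ⊕ M1 over the first 10 bytes.
byte 0: (2e XOR a6) XOR 63 = 88 XOR 63 = eb
byte 1: (b3 XOR cb) XOR 6f = 78 XOR 6f = 17
byte 2: (c4 XOR e6) XOR 6e = 22 XOR 6e = 4c
byte 3: (4f XOR 7e) XOR 66 = 31 XOR 66 = 57
byte 4: (21 XOR d0) XOR 69 = f1 XOR 69 = 98
byte 5: (80 XOR 32) XOR 67 = b2 XOR 67 = d5
byte 6: (16 XOR fc) XOR 20 = ea XOR 20 = ca
byte 7: (b0 XOR bb) XOR 66 = 0b XOR 66 = 6d
byte 8: (e2 XOR c9) XOR 6c = 2b XOR 6c = 47
byte 9: (e4 XOR 69) XOR 61 = 8d XOR 61 = ec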